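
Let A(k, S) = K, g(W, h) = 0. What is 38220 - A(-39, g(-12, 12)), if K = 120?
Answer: 38100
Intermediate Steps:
A(k, S) = 120
38220 - A(-39, g(-12, 12)) = 38220 - 1*120 = 38220 - 120 = 38100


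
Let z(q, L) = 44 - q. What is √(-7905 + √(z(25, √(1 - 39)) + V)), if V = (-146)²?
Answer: √(-7905 + √21335) ≈ 88.085*I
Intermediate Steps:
V = 21316
√(-7905 + √(z(25, √(1 - 39)) + V)) = √(-7905 + √((44 - 1*25) + 21316)) = √(-7905 + √((44 - 25) + 21316)) = √(-7905 + √(19 + 21316)) = √(-7905 + √21335)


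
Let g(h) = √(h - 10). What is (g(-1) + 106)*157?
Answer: 16642 + 157*I*√11 ≈ 16642.0 + 520.71*I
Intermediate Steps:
g(h) = √(-10 + h)
(g(-1) + 106)*157 = (√(-10 - 1) + 106)*157 = (√(-11) + 106)*157 = (I*√11 + 106)*157 = (106 + I*√11)*157 = 16642 + 157*I*√11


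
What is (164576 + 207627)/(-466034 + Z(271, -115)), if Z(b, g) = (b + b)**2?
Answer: -372203/172270 ≈ -2.1606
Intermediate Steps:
Z(b, g) = 4*b**2 (Z(b, g) = (2*b)**2 = 4*b**2)
(164576 + 207627)/(-466034 + Z(271, -115)) = (164576 + 207627)/(-466034 + 4*271**2) = 372203/(-466034 + 4*73441) = 372203/(-466034 + 293764) = 372203/(-172270) = 372203*(-1/172270) = -372203/172270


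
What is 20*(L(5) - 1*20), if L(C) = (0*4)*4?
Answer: -400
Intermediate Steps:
L(C) = 0 (L(C) = 0*4 = 0)
20*(L(5) - 1*20) = 20*(0 - 1*20) = 20*(0 - 20) = 20*(-20) = -400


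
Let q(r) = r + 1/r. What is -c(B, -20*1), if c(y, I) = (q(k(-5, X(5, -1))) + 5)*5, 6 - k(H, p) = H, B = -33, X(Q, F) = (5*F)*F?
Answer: -885/11 ≈ -80.455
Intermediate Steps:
X(Q, F) = 5*F²
k(H, p) = 6 - H
c(y, I) = 885/11 (c(y, I) = (((6 - 1*(-5)) + 1/(6 - 1*(-5))) + 5)*5 = (((6 + 5) + 1/(6 + 5)) + 5)*5 = ((11 + 1/11) + 5)*5 = (122/11 + 5)*5 = (177/11)*5 = 885/11)
-c(B, -20*1) = -1*885/11 = -885/11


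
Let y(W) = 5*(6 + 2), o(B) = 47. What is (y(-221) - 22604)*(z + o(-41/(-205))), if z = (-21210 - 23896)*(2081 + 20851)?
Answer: 23339541490180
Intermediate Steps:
z = -1034370792 (z = -45106*22932 = -1034370792)
y(W) = 40 (y(W) = 5*8 = 40)
(y(-221) - 22604)*(z + o(-41/(-205))) = (40 - 22604)*(-1034370792 + 47) = -22564*(-1034370745) = 23339541490180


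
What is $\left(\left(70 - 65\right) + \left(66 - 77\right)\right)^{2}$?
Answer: $36$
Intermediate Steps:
$\left(\left(70 - 65\right) + \left(66 - 77\right)\right)^{2} = \left(\left(70 - 65\right) - 11\right)^{2} = \left(5 - 11\right)^{2} = \left(-6\right)^{2} = 36$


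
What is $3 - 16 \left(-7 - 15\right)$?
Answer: $355$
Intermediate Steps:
$3 - 16 \left(-7 - 15\right) = 3 - -352 = 3 + 352 = 355$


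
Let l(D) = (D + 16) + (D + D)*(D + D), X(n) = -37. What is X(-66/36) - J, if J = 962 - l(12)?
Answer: -395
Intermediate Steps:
l(D) = 16 + D + 4*D**2 (l(D) = (16 + D) + (2*D)*(2*D) = (16 + D) + 4*D**2 = 16 + D + 4*D**2)
J = 358 (J = 962 - (16 + 12 + 4*12**2) = 962 - (16 + 12 + 4*144) = 962 - (16 + 12 + 576) = 962 - 1*604 = 962 - 604 = 358)
X(-66/36) - J = -37 - 1*358 = -37 - 358 = -395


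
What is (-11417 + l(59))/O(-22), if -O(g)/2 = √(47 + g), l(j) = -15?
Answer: 5716/5 ≈ 1143.2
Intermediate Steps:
O(g) = -2*√(47 + g)
(-11417 + l(59))/O(-22) = (-11417 - 15)/((-2*√(47 - 22))) = -11432/((-2*√25)) = -11432/((-2*5)) = -11432/(-10) = -11432*(-⅒) = 5716/5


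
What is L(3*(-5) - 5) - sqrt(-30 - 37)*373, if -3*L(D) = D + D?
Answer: 40/3 - 373*I*sqrt(67) ≈ 13.333 - 3053.1*I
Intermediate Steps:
L(D) = -2*D/3 (L(D) = -(D + D)/3 = -2*D/3)
L(3*(-5) - 5) - sqrt(-30 - 37)*373 = -2*(3*(-5) - 5)/3 - sqrt(-30 - 37)*373 = -2*(-15 - 5)/3 - sqrt(-67)*373 = -2/3*(-20) - I*sqrt(67)*373 = 40/3 - 373*I*sqrt(67)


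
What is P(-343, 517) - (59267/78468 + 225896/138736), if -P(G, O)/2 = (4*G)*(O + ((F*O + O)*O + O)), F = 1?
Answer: 76922399340328813/52338156 ≈ 1.4697e+9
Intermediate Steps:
P(G, O) = -8*G*(2*O + 2*O**2) (P(G, O) = -2*4*G*(O + ((1*O + O)*O + O)) = -2*4*G*(O + ((O + O)*O + O)) = -2*4*G*(O + ((2*O)*O + O)) = -2*4*G*(O + (2*O**2 + O)) = -2*4*G*(O + (O + 2*O**2)) = -2*4*G*(2*O + 2*O**2) = -8*G*(2*O + 2*O**2))
P(-343, 517) - (59267/78468 + 225896/138736) = -16*(-343)*517*(1 + 517) - (59267/78468 + 225896/138736) = -16*(-343)*517*518 - (59267*(1/78468) + 225896*(1/138736)) = 1469719328 - (4559/6036 + 28237/17342) = 1469719328 - 1*124750355/52338156 = 1469719328 - 124750355/52338156 = 76922399340328813/52338156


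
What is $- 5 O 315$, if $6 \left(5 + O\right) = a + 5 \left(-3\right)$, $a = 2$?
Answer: $\frac{22575}{2} \approx 11288.0$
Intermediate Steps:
$O = - \frac{43}{6}$ ($O = -5 + \frac{2 + 5 \left(-3\right)}{6} = -5 + \frac{2 - 15}{6} = -5 + \frac{1}{6} \left(-13\right) = -5 - \frac{13}{6} = - \frac{43}{6} \approx -7.1667$)
$- 5 O 315 = \left(-5\right) \left(- \frac{43}{6}\right) 315 = \frac{215}{6} \cdot 315 = \frac{22575}{2}$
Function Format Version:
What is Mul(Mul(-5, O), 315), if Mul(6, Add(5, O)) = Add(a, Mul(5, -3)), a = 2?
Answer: Rational(22575, 2) ≈ 11288.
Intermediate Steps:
O = Rational(-43, 6) (O = Add(-5, Mul(Rational(1, 6), Add(2, Mul(5, -3)))) = Add(-5, Mul(Rational(1, 6), Add(2, -15))) = Add(-5, Mul(Rational(1, 6), -13)) = Add(-5, Rational(-13, 6)) = Rational(-43, 6) ≈ -7.1667)
Mul(Mul(-5, O), 315) = Mul(Mul(-5, Rational(-43, 6)), 315) = Mul(Rational(215, 6), 315) = Rational(22575, 2)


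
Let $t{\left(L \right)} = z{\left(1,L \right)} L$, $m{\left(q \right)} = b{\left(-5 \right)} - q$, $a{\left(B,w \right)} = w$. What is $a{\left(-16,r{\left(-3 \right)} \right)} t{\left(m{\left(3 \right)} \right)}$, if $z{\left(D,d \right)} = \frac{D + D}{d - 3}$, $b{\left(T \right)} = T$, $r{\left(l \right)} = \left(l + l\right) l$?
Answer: $\frac{288}{11} \approx 26.182$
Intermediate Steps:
$r{\left(l \right)} = 2 l^{2}$ ($r{\left(l \right)} = 2 l l = 2 l^{2}$)
$z{\left(D,d \right)} = \frac{2 D}{-3 + d}$
$m{\left(q \right)} = -5 - q$
$t{\left(L \right)} = \frac{2 L}{-3 + L}$ ($t{\left(L \right)} = 2 \cdot 1 \frac{1}{-3 + L} L = \frac{2}{-3 + L} L = \frac{2 L}{-3 + L}$)
$a{\left(-16,r{\left(-3 \right)} \right)} t{\left(m{\left(3 \right)} \right)} = 2 \left(-3\right)^{2} \frac{2 \left(-5 - 3\right)}{-3 - 8} = 2 \cdot 9 \frac{2 \left(-5 - 3\right)}{-3 - 8} = 18 \cdot 2 \left(-8\right) \frac{1}{-3 - 8} = 18 \cdot 2 \left(-8\right) \frac{1}{-11} = 18 \cdot 2 \left(-8\right) \left(- \frac{1}{11}\right) = 18 \cdot \frac{16}{11} = \frac{288}{11}$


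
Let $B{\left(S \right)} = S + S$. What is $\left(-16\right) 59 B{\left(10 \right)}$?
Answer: $-18880$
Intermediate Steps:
$B{\left(S \right)} = 2 S$
$\left(-16\right) 59 B{\left(10 \right)} = \left(-16\right) 59 \cdot 2 \cdot 10 = \left(-944\right) 20 = -18880$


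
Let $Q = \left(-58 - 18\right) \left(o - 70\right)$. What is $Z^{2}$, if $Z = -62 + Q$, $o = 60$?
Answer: $487204$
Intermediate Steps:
$Q = 760$ ($Q = \left(-58 - 18\right) \left(60 - 70\right) = \left(-76\right) \left(-10\right) = 760$)
$Z = 698$ ($Z = -62 + 760 = 698$)
$Z^{2} = 698^{2} = 487204$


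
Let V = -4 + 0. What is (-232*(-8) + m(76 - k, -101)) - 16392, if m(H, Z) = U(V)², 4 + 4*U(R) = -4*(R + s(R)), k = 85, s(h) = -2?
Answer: -14511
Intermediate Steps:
V = -4
U(R) = 1 - R (U(R) = -1 + (-4*(R - 2))/4 = -1 + (-4*(-2 + R))/4 = -1 + (8 - 4*R)/4 = -1 + (2 - R) = 1 - R)
m(H, Z) = 25 (m(H, Z) = (1 - 1*(-4))² = (1 + 4)² = 5² = 25)
(-232*(-8) + m(76 - k, -101)) - 16392 = (-232*(-8) + 25) - 16392 = (1856 + 25) - 16392 = 1881 - 16392 = -14511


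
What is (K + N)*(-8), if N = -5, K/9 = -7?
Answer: 544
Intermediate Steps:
K = -63 (K = 9*(-7) = -63)
(K + N)*(-8) = (-63 - 5)*(-8) = -68*(-8) = 544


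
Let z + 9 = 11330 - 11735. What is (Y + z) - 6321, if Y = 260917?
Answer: 254182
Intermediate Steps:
z = -414 (z = -9 + (11330 - 11735) = -9 - 405 = -414)
(Y + z) - 6321 = (260917 - 414) - 6321 = 260503 - 6321 = 254182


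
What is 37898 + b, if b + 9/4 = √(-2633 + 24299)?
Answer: 151583/4 + √21666 ≈ 38043.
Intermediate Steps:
b = -9/4 + √21666 (b = -9/4 + √(-2633 + 24299) = -9/4 + √21666 ≈ 144.94)
37898 + b = 37898 + (-9/4 + √21666) = 151583/4 + √21666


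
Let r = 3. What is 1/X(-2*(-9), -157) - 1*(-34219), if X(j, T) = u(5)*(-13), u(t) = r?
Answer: 1334540/39 ≈ 34219.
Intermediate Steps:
u(t) = 3
X(j, T) = -39 (X(j, T) = 3*(-13) = -39)
1/X(-2*(-9), -157) - 1*(-34219) = 1/(-39) - 1*(-34219) = -1/39 + 34219 = 1334540/39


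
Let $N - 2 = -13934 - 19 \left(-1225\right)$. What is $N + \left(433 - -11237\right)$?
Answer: $21013$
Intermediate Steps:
$N = 9343$ ($N = 2 - \left(13934 + 19 \left(-1225\right)\right) = 2 - -9341 = 2 + \left(-13934 + 23275\right) = 2 + 9341 = 9343$)
$N + \left(433 - -11237\right) = 9343 + \left(433 - -11237\right) = 9343 + \left(433 + 11237\right) = 9343 + 11670 = 21013$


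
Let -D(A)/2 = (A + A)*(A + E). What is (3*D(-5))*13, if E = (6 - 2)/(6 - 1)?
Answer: -3276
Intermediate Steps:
E = 4/5 ≈ 0.80000
D(A) = -4*A*(4/5 + A) (D(A) = -2*(A + A)*(A + 4/5) = -2*2*A*(4/5 + A) = -4*A*(4/5 + A))
(3*D(-5))*13 = (3*(-4/5*(-5)*(4 + 5*(-5))))*13 = (3*(-4/5*(-5)*(4 - 25)))*13 = (3*(-4/5*(-5)*(-21)))*13 = (3*(-84))*13 = -252*13 = -3276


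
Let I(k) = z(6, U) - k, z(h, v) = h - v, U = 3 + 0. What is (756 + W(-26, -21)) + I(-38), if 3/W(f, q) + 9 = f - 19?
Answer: 14345/18 ≈ 796.94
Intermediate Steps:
U = 3
W(f, q) = 3/(-28 + f) (W(f, q) = 3/(-9 + (f - 19)) = 3/(-9 + (-19 + f)) = 3/(-28 + f))
I(k) = 3 - k (I(k) = (6 - 1*3) - k = (6 - 3) - k = 3 - k)
(756 + W(-26, -21)) + I(-38) = (756 + 3/(-28 - 26)) + (3 - 1*(-38)) = (756 + 3/(-54)) + (3 + 38) = (756 + 3*(-1/54)) + 41 = (756 - 1/18) + 41 = 13607/18 + 41 = 14345/18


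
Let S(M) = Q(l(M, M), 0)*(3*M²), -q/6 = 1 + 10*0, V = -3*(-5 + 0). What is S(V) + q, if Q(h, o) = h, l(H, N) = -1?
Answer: -681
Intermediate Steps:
V = 15 (V = -3*(-5) = 15)
q = -6 (q = -6*(1 + 10*0) = -6*(1 + 0) = -6*1 = -6)
S(M) = -3*M²
S(V) + q = -3*15² - 6 = -3*225 - 6 = -675 - 6 = -681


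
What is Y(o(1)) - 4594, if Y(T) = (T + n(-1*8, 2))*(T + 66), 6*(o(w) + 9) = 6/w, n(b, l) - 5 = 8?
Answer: -4304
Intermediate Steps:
n(b, l) = 13 (n(b, l) = 5 + 8 = 13)
o(w) = -9 + 1/w (o(w) = -9 + (6/w)/6 = -9 + 1/w)
Y(T) = (13 + T)*(66 + T) (Y(T) = (T + 13)*(T + 66) = (13 + T)*(66 + T))
Y(o(1)) - 4594 = (858 + (-9 + 1/1)² + 79*(-9 + 1/1)) - 4594 = (858 + (-9 + 1)² + 79*(-9 + 1)) - 4594 = (858 + (-8)² + 79*(-8)) - 4594 = (858 + 64 - 632) - 4594 = 290 - 4594 = -4304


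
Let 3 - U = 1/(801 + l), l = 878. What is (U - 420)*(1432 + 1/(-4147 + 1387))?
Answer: -345899054242/579255 ≈ -5.9715e+5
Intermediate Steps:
U = 5036/1679 (U = 3 - 1/(801 + 878) = 3 - 1/1679 = 5036/1679 ≈ 2.9994)
(U - 420)*(1432 + 1/(-4147 + 1387)) = (5036/1679 - 420)*(1432 + 1/(-4147 + 1387)) = -700144*(1432 + 1/(-2760))/1679 = -700144*(1432 - 1/2760)/1679 = -700144/1679*3952319/2760 = -345899054242/579255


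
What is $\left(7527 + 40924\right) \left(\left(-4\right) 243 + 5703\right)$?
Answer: $229221681$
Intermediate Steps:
$\left(7527 + 40924\right) \left(\left(-4\right) 243 + 5703\right) = 48451 \left(-972 + 5703\right) = 48451 \cdot 4731 = 229221681$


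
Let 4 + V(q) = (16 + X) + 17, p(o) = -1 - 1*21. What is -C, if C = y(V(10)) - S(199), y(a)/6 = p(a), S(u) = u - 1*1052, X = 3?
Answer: -721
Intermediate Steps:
S(u) = -1052 + u (S(u) = u - 1052 = -1052 + u)
p(o) = -22 (p(o) = -1 - 21 = -22)
V(q) = 32 (V(q) = -4 + ((16 + 3) + 17) = -4 + (19 + 17) = -4 + 36 = 32)
y(a) = -132 (y(a) = 6*(-22) = -132)
C = 721 (C = -132 - (-1052 + 199) = -132 - 1*(-853) = -132 + 853 = 721)
-C = -1*721 = -721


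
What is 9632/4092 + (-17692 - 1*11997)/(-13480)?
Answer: 62831687/13790040 ≈ 4.5563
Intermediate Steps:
9632/4092 + (-17692 - 1*11997)/(-13480) = 9632*(1/4092) + (-17692 - 11997)*(-1/13480) = 2408/1023 - 29689*(-1/13480) = 2408/1023 + 29689/13480 = 62831687/13790040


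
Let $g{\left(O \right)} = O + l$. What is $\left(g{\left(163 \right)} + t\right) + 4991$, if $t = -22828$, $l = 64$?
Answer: $-17610$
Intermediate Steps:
$g{\left(O \right)} = 64 + O$ ($g{\left(O \right)} = O + 64 = 64 + O$)
$\left(g{\left(163 \right)} + t\right) + 4991 = \left(\left(64 + 163\right) - 22828\right) + 4991 = \left(227 - 22828\right) + 4991 = -22601 + 4991 = -17610$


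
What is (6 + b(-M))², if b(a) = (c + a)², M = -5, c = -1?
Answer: 484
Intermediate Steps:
b(a) = (-1 + a)²
(6 + b(-M))² = (6 + (-1 - 1*(-5))²)² = (6 + (-1 + 5)²)² = (6 + 4²)² = (6 + 16)² = 22² = 484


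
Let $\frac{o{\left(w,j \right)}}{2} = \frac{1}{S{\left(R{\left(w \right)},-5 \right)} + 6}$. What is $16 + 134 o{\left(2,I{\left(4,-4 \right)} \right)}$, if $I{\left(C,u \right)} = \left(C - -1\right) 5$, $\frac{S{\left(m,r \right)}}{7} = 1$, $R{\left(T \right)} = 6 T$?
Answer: $\frac{476}{13} \approx 36.615$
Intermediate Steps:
$S{\left(m,r \right)} = 7$ ($S{\left(m,r \right)} = 7 \cdot 1 = 7$)
$I{\left(C,u \right)} = 5 + 5 C$ ($I{\left(C,u \right)} = \left(C + 1\right) 5 = \left(1 + C\right) 5 = 5 + 5 C$)
$o{\left(w,j \right)} = \frac{2}{13}$ ($o{\left(w,j \right)} = \frac{2}{7 + 6} = \frac{2}{13}$)
$16 + 134 o{\left(2,I{\left(4,-4 \right)} \right)} = 16 + 134 \cdot \frac{2}{13} = 16 + \frac{268}{13} = \frac{476}{13}$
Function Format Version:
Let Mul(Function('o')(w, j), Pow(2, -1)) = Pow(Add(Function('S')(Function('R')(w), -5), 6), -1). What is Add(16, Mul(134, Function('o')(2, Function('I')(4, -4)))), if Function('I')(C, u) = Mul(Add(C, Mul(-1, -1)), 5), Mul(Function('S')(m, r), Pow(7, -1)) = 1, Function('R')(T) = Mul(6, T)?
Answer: Rational(476, 13) ≈ 36.615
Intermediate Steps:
Function('S')(m, r) = 7 (Function('S')(m, r) = Mul(7, 1) = 7)
Function('I')(C, u) = Add(5, Mul(5, C)) (Function('I')(C, u) = Mul(Add(C, 1), 5) = Mul(Add(1, C), 5) = Add(5, Mul(5, C)))
Function('o')(w, j) = Rational(2, 13) (Function('o')(w, j) = Mul(2, Pow(Add(7, 6), -1)) = Mul(2, Pow(13, -1)) = Mul(2, Rational(1, 13)) = Rational(2, 13))
Add(16, Mul(134, Function('o')(2, Function('I')(4, -4)))) = Add(16, Mul(134, Rational(2, 13))) = Add(16, Rational(268, 13)) = Rational(476, 13)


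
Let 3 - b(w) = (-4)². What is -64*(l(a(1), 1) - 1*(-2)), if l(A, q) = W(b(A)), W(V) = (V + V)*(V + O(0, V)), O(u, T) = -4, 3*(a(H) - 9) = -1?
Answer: -28416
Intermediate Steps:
b(w) = -13 (b(w) = 3 - 1*(-4)² = 3 - 1*16 = 3 - 16 = -13)
a(H) = 26/3 (a(H) = 9 + (⅓)*(-1) = 9 - ⅓ = 26/3)
W(V) = 2*V*(-4 + V) (W(V) = (V + V)*(V - 4) = (2*V)*(-4 + V) = 2*V*(-4 + V))
l(A, q) = 442 (l(A, q) = 2*(-13)*(-4 - 13) = 2*(-13)*(-17) = 442)
-64*(l(a(1), 1) - 1*(-2)) = -64*(442 - 1*(-2)) = -64*(442 + 2) = -64*444 = -28416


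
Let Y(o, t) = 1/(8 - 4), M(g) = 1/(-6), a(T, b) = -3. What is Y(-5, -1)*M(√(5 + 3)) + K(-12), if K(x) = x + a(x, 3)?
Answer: -361/24 ≈ -15.042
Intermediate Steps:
M(g) = -⅙ (M(g) = 1*(-⅙) = -⅙)
K(x) = -3 + x (K(x) = x - 3 = -3 + x)
Y(o, t) = ¼ (Y(o, t) = 1/4 = ¼)
Y(-5, -1)*M(√(5 + 3)) + K(-12) = (¼)*(-⅙) + (-3 - 12) = -1/24 - 15 = -361/24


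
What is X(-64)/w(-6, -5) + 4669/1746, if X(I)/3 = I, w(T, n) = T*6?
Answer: 13981/1746 ≈ 8.0074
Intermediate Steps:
w(T, n) = 6*T
X(I) = 3*I
X(-64)/w(-6, -5) + 4669/1746 = (3*(-64))/((6*(-6))) + 4669/1746 = -192/(-36) + 4669*(1/1746) = -192*(-1/36) + 4669/1746 = 16/3 + 4669/1746 = 13981/1746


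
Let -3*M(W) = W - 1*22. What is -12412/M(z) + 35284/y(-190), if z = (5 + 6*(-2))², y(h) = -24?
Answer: -1639/18 ≈ -91.056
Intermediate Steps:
z = 49 (z = (5 - 12)² = (-7)² = 49)
M(W) = 22/3 - W/3 (M(W) = -(W - 1*22)/3 = -(W - 22)/3 = -(-22 + W)/3 = 22/3 - W/3)
-12412/M(z) + 35284/y(-190) = -12412/(22/3 - ⅓*49) + 35284/(-24) = -12412/(22/3 - 49/3) + 35284*(-1/24) = -12412/(-9) - 8821/6 = -12412*(-⅑) - 8821/6 = 12412/9 - 8821/6 = -1639/18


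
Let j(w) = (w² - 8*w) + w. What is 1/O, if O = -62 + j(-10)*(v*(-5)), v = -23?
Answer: 1/19488 ≈ 5.1314e-5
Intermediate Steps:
j(w) = w² - 7*w
O = 19488 (O = -62 + (-10*(-7 - 10))*(-23*(-5)) = -62 - 10*(-17)*115 = -62 + 170*115 = -62 + 19550 = 19488)
1/O = 1/19488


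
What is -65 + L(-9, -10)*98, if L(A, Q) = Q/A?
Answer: 395/9 ≈ 43.889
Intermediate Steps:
-65 + L(-9, -10)*98 = -65 - 10/(-9)*98 = -65 - 10*(-1/9)*98 = -65 + (10/9)*98 = -65 + 980/9 = 395/9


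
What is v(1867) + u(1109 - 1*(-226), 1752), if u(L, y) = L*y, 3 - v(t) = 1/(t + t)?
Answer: 8733538481/3734 ≈ 2.3389e+6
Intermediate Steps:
v(t) = 3 - 1/(2*t) (v(t) = 3 - 1/(t + t) = 3 - 1/(2*t))
v(1867) + u(1109 - 1*(-226), 1752) = (3 - 1/2/1867) + (1109 - 1*(-226))*1752 = (3 - 1/2*1/1867) + (1109 + 226)*1752 = (3 - 1/3734) + 1335*1752 = 11201/3734 + 2338920 = 8733538481/3734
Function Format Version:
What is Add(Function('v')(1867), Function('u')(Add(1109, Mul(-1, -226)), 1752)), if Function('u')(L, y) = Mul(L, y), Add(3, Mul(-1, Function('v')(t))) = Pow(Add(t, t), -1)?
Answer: Rational(8733538481, 3734) ≈ 2.3389e+6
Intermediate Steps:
Function('v')(t) = Add(3, Mul(Rational(-1, 2), Pow(t, -1))) (Function('v')(t) = Add(3, Mul(-1, Pow(Add(t, t), -1))) = Add(3, Mul(-1, Pow(Mul(2, t), -1))) = Add(3, Mul(-1, Mul(Rational(1, 2), Pow(t, -1)))) = Add(3, Mul(Rational(-1, 2), Pow(t, -1))))
Add(Function('v')(1867), Function('u')(Add(1109, Mul(-1, -226)), 1752)) = Add(Add(3, Mul(Rational(-1, 2), Pow(1867, -1))), Mul(Add(1109, Mul(-1, -226)), 1752)) = Add(Add(3, Mul(Rational(-1, 2), Rational(1, 1867))), Mul(Add(1109, 226), 1752)) = Add(Add(3, Rational(-1, 3734)), Mul(1335, 1752)) = Add(Rational(11201, 3734), 2338920) = Rational(8733538481, 3734)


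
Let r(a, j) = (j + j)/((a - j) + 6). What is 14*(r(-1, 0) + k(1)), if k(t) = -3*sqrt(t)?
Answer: -42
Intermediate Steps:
r(a, j) = 2*j/(6 + a - j) (r(a, j) = (2*j)/(6 + a - j) = 2*j/(6 + a - j))
14*(r(-1, 0) + k(1)) = 14*(2*0/(6 - 1 - 1*0) - 3*sqrt(1)) = 14*(2*0/(6 - 1 + 0) - 3*1) = 14*(2*0/5 - 3) = 14*(2*0*(1/5) - 3) = 14*(0 - 3) = 14*(-3) = -42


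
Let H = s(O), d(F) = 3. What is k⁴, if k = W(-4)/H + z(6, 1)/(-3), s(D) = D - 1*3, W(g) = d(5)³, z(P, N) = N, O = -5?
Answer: 62742241/331776 ≈ 189.11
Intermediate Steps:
W(g) = 27 (W(g) = 3³ = 27)
s(D) = -3 + D (s(D) = D - 3 = -3 + D)
H = -8 (H = -3 - 5 = -8)
k = -89/24 (k = 27/(-8) + 1/(-3) = 27*(-⅛) + 1*(-⅓) = -27/8 - ⅓ = -89/24 ≈ -3.7083)
k⁴ = (-89/24)⁴ = 62742241/331776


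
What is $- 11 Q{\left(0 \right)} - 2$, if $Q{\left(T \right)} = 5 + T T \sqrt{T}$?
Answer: $-57$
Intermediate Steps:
$Q{\left(T \right)} = 5 + T^{\frac{5}{2}}$ ($Q{\left(T \right)} = 5 + T T^{\frac{3}{2}} = 5 + T^{\frac{5}{2}}$)
$- 11 Q{\left(0 \right)} - 2 = - 11 \left(5 + 0^{\frac{5}{2}}\right) - 2 = - 11 \left(5 + 0\right) - 2 = \left(-11\right) 5 - 2 = -55 - 2 = -57$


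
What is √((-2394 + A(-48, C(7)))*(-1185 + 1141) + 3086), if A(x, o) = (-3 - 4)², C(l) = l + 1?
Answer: √106266 ≈ 325.98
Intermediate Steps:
C(l) = 1 + l
A(x, o) = 49 (A(x, o) = (-7)² = 49)
√((-2394 + A(-48, C(7)))*(-1185 + 1141) + 3086) = √((-2394 + 49)*(-1185 + 1141) + 3086) = √(-2345*(-44) + 3086) = √(103180 + 3086) = √106266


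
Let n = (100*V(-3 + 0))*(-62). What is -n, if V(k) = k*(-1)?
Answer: 18600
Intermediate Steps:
V(k) = -k
n = -18600 (n = (100*(-(-3 + 0)))*(-62) = (100*(-1*(-3)))*(-62) = (100*3)*(-62) = 300*(-62) = -18600)
-n = -1*(-18600) = 18600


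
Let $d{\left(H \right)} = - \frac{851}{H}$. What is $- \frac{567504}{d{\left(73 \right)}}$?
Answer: $\frac{41427792}{851} \approx 48681.0$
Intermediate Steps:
$- \frac{567504}{d{\left(73 \right)}} = - \frac{567504}{\left(-851\right) \frac{1}{73}} = - \frac{567504}{- \frac{851}{73}} = \left(-567504\right) \left(- \frac{73}{851}\right) = \frac{41427792}{851}$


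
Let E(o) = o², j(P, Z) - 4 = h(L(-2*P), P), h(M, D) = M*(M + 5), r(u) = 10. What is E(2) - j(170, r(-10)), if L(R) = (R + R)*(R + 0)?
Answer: -53454596000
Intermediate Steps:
L(R) = 2*R² (L(R) = (2*R)*R = 2*R²)
h(M, D) = M*(5 + M)
j(P, Z) = 4 + 8*P²*(5 + 8*P²) (j(P, Z) = 4 + (2*(-2*P)²)*(5 + 2*(-2*P)²) = 4 + (2*(4*P²))*(5 + 2*(4*P²)) = 4 + (8*P²)*(5 + 8*P²) = 4 + 8*P²*(5 + 8*P²))
E(2) - j(170, r(-10)) = 2² - (4 + 40*170² + 64*170⁴) = 4 - (4 + 40*28900 + 64*835210000) = 4 - (4 + 1156000 + 53453440000) = 4 - 1*53454596004 = 4 - 53454596004 = -53454596000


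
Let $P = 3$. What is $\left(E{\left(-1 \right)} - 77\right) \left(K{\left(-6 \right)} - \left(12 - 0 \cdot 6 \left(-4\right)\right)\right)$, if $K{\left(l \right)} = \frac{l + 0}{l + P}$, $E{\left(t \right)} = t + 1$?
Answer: $770$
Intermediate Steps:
$E{\left(t \right)} = 1 + t$
$K{\left(l \right)} = \frac{l}{3 + l}$ ($K{\left(l \right)} = \frac{l + 0}{l + 3} = \frac{l}{3 + l}$)
$\left(E{\left(-1 \right)} - 77\right) \left(K{\left(-6 \right)} - \left(12 - 0 \cdot 6 \left(-4\right)\right)\right) = \left(\left(1 - 1\right) - 77\right) \left(- \frac{6}{3 - 6} - \left(12 - 0 \cdot 6 \left(-4\right)\right)\right) = \left(0 - 77\right) \left(- \frac{6}{-3} + \left(0 \left(-4\right) - 12\right)\right) = - 77 \left(\left(-6\right) \left(- \frac{1}{3}\right) + \left(0 - 12\right)\right) = - 77 \left(2 - 12\right) = \left(-77\right) \left(-10\right) = 770$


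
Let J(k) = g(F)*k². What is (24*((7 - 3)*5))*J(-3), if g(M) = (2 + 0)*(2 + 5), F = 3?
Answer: 60480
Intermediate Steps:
g(M) = 14 (g(M) = 2*7 = 14)
J(k) = 14*k²
(24*((7 - 3)*5))*J(-3) = (24*((7 - 3)*5))*(14*(-3)²) = (24*(4*5))*(14*9) = (24*20)*126 = 480*126 = 60480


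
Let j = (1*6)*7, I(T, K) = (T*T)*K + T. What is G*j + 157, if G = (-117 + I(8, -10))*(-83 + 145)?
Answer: -1950239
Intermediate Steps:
I(T, K) = T + K*T² (I(T, K) = T²*K + T = K*T² + T = T + K*T²)
j = 42 (j = 6*7 = 42)
G = -46438 (G = (-117 + 8*(1 - 10*8))*(-83 + 145) = (-117 + 8*(1 - 80))*62 = (-117 + 8*(-79))*62 = (-117 - 632)*62 = -749*62 = -46438)
G*j + 157 = -46438*42 + 157 = -1950396 + 157 = -1950239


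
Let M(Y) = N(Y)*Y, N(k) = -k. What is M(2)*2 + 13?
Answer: 5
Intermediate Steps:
M(Y) = -Y² (M(Y) = (-Y)*Y = -Y²)
M(2)*2 + 13 = -1*2²*2 + 13 = -1*4*2 + 13 = -4*2 + 13 = -8 + 13 = 5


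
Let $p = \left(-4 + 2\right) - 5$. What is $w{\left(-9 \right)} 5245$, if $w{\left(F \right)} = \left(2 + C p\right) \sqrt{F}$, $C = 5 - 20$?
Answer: $1683645 i \approx 1.6836 \cdot 10^{6} i$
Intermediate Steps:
$p = -7$ ($p = -2 - 5 = -7$)
$C = -15$ ($C = 5 - 20 = -15$)
$w{\left(F \right)} = 107 \sqrt{F}$ ($w{\left(F \right)} = \left(2 - -105\right) \sqrt{F} = \left(2 + 105\right) \sqrt{F} = 107 \sqrt{F}$)
$w{\left(-9 \right)} 5245 = 107 \sqrt{-9} \cdot 5245 = 107 \cdot 3 i 5245 = 321 i 5245 = 1683645 i$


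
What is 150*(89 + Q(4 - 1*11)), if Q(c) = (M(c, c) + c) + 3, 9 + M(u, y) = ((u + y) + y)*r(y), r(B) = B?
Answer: 33450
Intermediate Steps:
M(u, y) = -9 + y*(u + 2*y) (M(u, y) = -9 + ((u + y) + y)*y = -9 + (u + 2*y)*y = -9 + y*(u + 2*y))
Q(c) = -6 + c + 3*c² (Q(c) = ((-9 + 2*c² + c*c) + c) + 3 = ((-9 + 2*c² + c²) + c) + 3 = ((-9 + 3*c²) + c) + 3 = (-9 + c + 3*c²) + 3 = -6 + c + 3*c²)
150*(89 + Q(4 - 1*11)) = 150*(89 + (-6 + (4 - 1*11) + 3*(4 - 1*11)²)) = 150*(89 + (-6 + (4 - 11) + 3*(4 - 11)²)) = 150*(89 + (-6 - 7 + 3*(-7)²)) = 150*(89 + (-6 - 7 + 3*49)) = 150*(89 + (-6 - 7 + 147)) = 150*(89 + 134) = 150*223 = 33450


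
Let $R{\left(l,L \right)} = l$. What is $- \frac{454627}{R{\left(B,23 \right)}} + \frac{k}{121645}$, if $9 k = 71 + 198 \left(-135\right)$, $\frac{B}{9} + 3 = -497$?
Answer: $\frac{11057954383}{109480500} \approx 101.0$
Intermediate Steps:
$B = -4500$ ($B = -27 + 9 \left(-497\right) = -27 - 4473 = -4500$)
$k = - \frac{26659}{9}$ ($k = \frac{71 + 198 \left(-135\right)}{9} = \frac{71 - 26730}{9} = \frac{1}{9} \left(-26659\right) = - \frac{26659}{9} \approx -2962.1$)
$- \frac{454627}{R{\left(B,23 \right)}} + \frac{k}{121645} = - \frac{454627}{-4500} - \frac{26659}{9 \cdot 121645} = \left(-454627\right) \left(- \frac{1}{4500}\right) - \frac{26659}{1094805} = \frac{454627}{4500} - \frac{26659}{1094805} = \frac{11057954383}{109480500}$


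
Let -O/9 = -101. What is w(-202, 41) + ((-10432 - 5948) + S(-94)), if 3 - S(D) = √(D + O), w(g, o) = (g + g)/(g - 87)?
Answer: -4732549/289 - √815 ≈ -16404.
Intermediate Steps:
O = 909 (O = -9*(-101) = 909)
w(g, o) = 2*g/(-87 + g) (w(g, o) = (2*g)/(-87 + g) = 2*g/(-87 + g))
S(D) = 3 - √(909 + D) (S(D) = 3 - √(D + 909) = 3 - √(909 + D))
w(-202, 41) + ((-10432 - 5948) + S(-94)) = 2*(-202)/(-87 - 202) + ((-10432 - 5948) + (3 - √(909 - 94))) = 2*(-202)/(-289) + (-16380 + (3 - √815)) = 2*(-202)*(-1/289) + (-16377 - √815) = 404/289 + (-16377 - √815) = -4732549/289 - √815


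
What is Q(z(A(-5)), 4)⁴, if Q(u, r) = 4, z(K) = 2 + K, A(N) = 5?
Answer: 256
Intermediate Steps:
Q(z(A(-5)), 4)⁴ = 4⁴ = 256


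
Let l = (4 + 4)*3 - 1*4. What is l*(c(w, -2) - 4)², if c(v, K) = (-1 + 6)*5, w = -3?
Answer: 8820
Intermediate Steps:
c(v, K) = 25 (c(v, K) = 5*5 = 25)
l = 20 (l = 8*3 - 4 = 24 - 4 = 20)
l*(c(w, -2) - 4)² = 20*(25 - 4)² = 20*21² = 20*441 = 8820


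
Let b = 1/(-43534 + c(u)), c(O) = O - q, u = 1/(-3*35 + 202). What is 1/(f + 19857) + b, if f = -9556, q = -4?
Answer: 3223212/43495035109 ≈ 7.4105e-5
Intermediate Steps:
u = 1/97 (u = 1/(-105 + 202) = 1/97 ≈ 0.010309)
c(O) = 4 + O (c(O) = O - 1*(-4) = O + 4 = 4 + O)
b = -97/4222409 (b = 1/(-43534 + (4 + 1/97)) = 1/(-43534 + 389/97) = 1/(-4222409/97) = -97/4222409 ≈ -2.2973e-5)
1/(f + 19857) + b = 1/(-9556 + 19857) - 97/4222409 = 1/10301 - 97/4222409 = 3223212/43495035109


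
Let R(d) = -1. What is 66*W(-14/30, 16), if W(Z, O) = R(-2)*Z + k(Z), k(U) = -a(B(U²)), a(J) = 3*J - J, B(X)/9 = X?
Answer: -5698/25 ≈ -227.92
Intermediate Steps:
B(X) = 9*X
a(J) = 2*J
k(U) = -18*U² (k(U) = -2*9*U² = -18*U²)
W(Z, O) = -Z - 18*Z²
66*W(-14/30, 16) = 66*((-14/30)*(-1 - (-252)/30)) = 66*((-14*1/30)*(-1 - (-252)/30)) = 66*(-7*(-1 - 18*(-7/15))/15) = 66*(-7*(-1 + 42/5)/15) = 66*(-7/15*37/5) = 66*(-259/75) = -5698/25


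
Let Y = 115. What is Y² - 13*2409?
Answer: -18092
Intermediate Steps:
Y² - 13*2409 = 115² - 13*2409 = 13225 - 31317 = -18092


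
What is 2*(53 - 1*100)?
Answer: -94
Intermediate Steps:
2*(53 - 1*100) = 2*(53 - 100) = 2*(-47) = -94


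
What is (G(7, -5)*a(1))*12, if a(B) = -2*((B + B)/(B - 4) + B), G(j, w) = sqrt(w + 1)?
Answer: -16*I ≈ -16.0*I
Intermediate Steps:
G(j, w) = sqrt(1 + w)
a(B) = -2*B - 4*B/(-4 + B) (a(B) = -2*((2*B)/(-4 + B) + B) = -2*(2*B/(-4 + B) + B) = -2*(B + 2*B/(-4 + B)) = -2*B - 4*B/(-4 + B))
(G(7, -5)*a(1))*12 = (sqrt(1 - 5)*(2*1*(2 - 1*1)/(-4 + 1)))*12 = (sqrt(-4)*(2*1*(2 - 1)/(-3)))*12 = ((2*I)*(2*1*(-1/3)*1))*12 = ((2*I)*(-2/3))*12 = -4*I/3*12 = -16*I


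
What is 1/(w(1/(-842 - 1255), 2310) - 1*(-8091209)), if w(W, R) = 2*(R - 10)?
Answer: 1/8095809 ≈ 1.2352e-7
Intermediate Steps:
w(W, R) = -20 + 2*R (w(W, R) = 2*(-10 + R) = -20 + 2*R)
1/(w(1/(-842 - 1255), 2310) - 1*(-8091209)) = 1/((-20 + 2*2310) - 1*(-8091209)) = 1/((-20 + 4620) + 8091209) = 1/(4600 + 8091209) = 1/8095809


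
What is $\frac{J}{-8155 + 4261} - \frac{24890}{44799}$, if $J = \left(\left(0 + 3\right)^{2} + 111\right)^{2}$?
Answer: $- \frac{123671210}{29074551} \approx -4.2536$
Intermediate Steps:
$J = 14400$ ($J = \left(3^{2} + 111\right)^{2} = \left(9 + 111\right)^{2} = 120^{2} = 14400$)
$\frac{J}{-8155 + 4261} - \frac{24890}{44799} = \frac{14400}{-8155 + 4261} - \frac{24890}{44799} = \frac{14400}{-3894} - \frac{24890}{44799} = 14400 \left(- \frac{1}{3894}\right) - \frac{24890}{44799} = - \frac{2400}{649} - \frac{24890}{44799} = - \frac{123671210}{29074551}$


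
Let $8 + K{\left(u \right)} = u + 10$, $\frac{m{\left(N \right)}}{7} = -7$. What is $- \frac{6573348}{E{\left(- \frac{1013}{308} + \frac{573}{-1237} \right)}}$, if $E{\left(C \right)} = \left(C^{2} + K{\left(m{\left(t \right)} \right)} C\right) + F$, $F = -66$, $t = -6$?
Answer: $- \frac{318057911189489856}{6020727650983} \approx -52827.0$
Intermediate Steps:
$m{\left(N \right)} = -49$ ($m{\left(N \right)} = 7 \left(-7\right) = -49$)
$K{\left(u \right)} = 2 + u$ ($K{\left(u \right)} = -8 + \left(u + 10\right) = -8 + \left(10 + u\right) = 2 + u$)
$E{\left(C \right)} = -66 + C^{2} - 47 C$ ($E{\left(C \right)} = \left(C^{2} + \left(2 - 49\right) C\right) - 66 = \left(C^{2} - 47 C\right) - 66 = -66 + C^{2} - 47 C$)
$- \frac{6573348}{E{\left(- \frac{1013}{308} + \frac{573}{-1237} \right)}} = - \frac{6573348}{-66 + \left(- \frac{1013}{308} + \frac{573}{-1237}\right)^{2} - 47 \left(- \frac{1013}{308} + \frac{573}{-1237}\right)} = - \frac{6573348}{-66 + \left(\left(-1013\right) \frac{1}{308} + 573 \left(- \frac{1}{1237}\right)\right)^{2} - 47 \left(\left(-1013\right) \frac{1}{308} + 573 \left(- \frac{1}{1237}\right)\right)} = - \frac{6573348}{-66 + \left(- \frac{1013}{308} - \frac{573}{1237}\right)^{2} - 47 \left(- \frac{1013}{308} - \frac{573}{1237}\right)} = - \frac{6573348}{-66 + \left(- \frac{1429565}{380996}\right)^{2} - - \frac{67189555}{380996}} = - \frac{6573348}{-66 + \frac{2043656089225}{145157952016} + \frac{67189555}{380996}} = - \frac{6573348}{\frac{18062182952949}{145157952016}} = \left(-6573348\right) \frac{145157952016}{18062182952949} = - \frac{318057911189489856}{6020727650983}$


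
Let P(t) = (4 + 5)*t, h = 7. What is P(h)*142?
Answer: 8946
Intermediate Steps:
P(t) = 9*t
P(h)*142 = (9*7)*142 = 63*142 = 8946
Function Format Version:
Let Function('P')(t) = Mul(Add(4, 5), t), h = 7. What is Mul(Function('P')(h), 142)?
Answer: 8946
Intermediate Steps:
Function('P')(t) = Mul(9, t)
Mul(Function('P')(h), 142) = Mul(Mul(9, 7), 142) = Mul(63, 142) = 8946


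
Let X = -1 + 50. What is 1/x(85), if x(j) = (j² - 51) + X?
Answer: 1/7223 ≈ 0.00013845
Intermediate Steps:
X = 49
x(j) = -2 + j² (x(j) = (j² - 51) + 49 = (-51 + j²) + 49 = -2 + j²)
1/x(85) = 1/(-2 + 85²) = 1/(-2 + 7225) = 1/7223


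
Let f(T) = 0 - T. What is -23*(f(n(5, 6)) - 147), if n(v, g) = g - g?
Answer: 3381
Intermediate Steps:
n(v, g) = 0
f(T) = -T
-23*(f(n(5, 6)) - 147) = -23*(-1*0 - 147) = -23*(0 - 147) = -23*(-147) = 3381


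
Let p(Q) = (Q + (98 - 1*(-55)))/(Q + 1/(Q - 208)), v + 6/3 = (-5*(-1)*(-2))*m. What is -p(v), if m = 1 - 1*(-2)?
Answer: 29040/7681 ≈ 3.7808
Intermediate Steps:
m = 3 (m = 1 + 2 = 3)
v = -32 (v = -2 + (-5*(-1)*(-2))*3 = -2 + (5*(-2))*3 = -2 - 10*3 = -2 - 30 = -32)
p(Q) = (153 + Q)/(Q + 1/(-208 + Q)) (p(Q) = (Q + (98 + 55))/(Q + 1/(-208 + Q)) = (Q + 153)/(Q + 1/(-208 + Q)) = (153 + Q)/(Q + 1/(-208 + Q)))
-p(v) = -(-31824 + (-32)² - 55*(-32))/(1 + (-32)² - 208*(-32)) = -(-31824 + 1024 + 1760)/(1 + 1024 + 6656) = -(-29040)/7681 = -1*(-29040/7681) = 29040/7681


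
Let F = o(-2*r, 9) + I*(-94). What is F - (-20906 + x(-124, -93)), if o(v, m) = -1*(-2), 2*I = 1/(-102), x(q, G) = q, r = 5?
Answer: 2145311/102 ≈ 21032.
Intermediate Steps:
I = -1/204 (I = (½)/(-102) = (½)*(-1/102) = -1/204 ≈ -0.0049020)
o(v, m) = 2
F = 251/102 (F = 2 - 1/204*(-94) = 2 + 47/102 = 251/102 ≈ 2.4608)
F - (-20906 + x(-124, -93)) = 251/102 - (-20906 - 124) = 251/102 - 1*(-21030) = 251/102 + 21030 = 2145311/102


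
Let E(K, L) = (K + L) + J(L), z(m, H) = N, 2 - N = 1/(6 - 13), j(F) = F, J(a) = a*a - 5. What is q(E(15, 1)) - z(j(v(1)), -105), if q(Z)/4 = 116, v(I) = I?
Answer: 3233/7 ≈ 461.86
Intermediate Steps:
J(a) = -5 + a² (J(a) = a² - 5 = -5 + a²)
N = 15/7 (N = 2 - 1/(6 - 13) = 2 - 1/(-7) = 2 - 1*(-⅐) = 2 + ⅐ = 15/7 ≈ 2.1429)
z(m, H) = 15/7
E(K, L) = -5 + K + L + L² (E(K, L) = (K + L) + (-5 + L²) = -5 + K + L + L²)
q(Z) = 464 (q(Z) = 4*116 = 464)
q(E(15, 1)) - z(j(v(1)), -105) = 464 - 1*15/7 = 464 - 15/7 = 3233/7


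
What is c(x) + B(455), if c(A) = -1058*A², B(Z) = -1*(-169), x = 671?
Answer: -476354809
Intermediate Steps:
B(Z) = 169
c(x) + B(455) = -1058*671² + 169 = -1058*450241 + 169 = -476354978 + 169 = -476354809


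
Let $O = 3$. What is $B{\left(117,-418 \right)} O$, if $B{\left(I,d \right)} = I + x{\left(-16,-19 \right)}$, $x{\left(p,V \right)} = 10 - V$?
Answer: $438$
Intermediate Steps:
$B{\left(I,d \right)} = 29 + I$ ($B{\left(I,d \right)} = I + \left(10 - -19\right) = I + \left(10 + 19\right) = I + 29 = 29 + I$)
$B{\left(117,-418 \right)} O = \left(29 + 117\right) 3 = 146 \cdot 3 = 438$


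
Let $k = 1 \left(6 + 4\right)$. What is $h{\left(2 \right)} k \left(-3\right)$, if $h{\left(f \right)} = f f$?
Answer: $-120$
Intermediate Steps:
$h{\left(f \right)} = f^{2}$
$k = 10$ ($k = 1 \cdot 10 = 10$)
$h{\left(2 \right)} k \left(-3\right) = 2^{2} \cdot 10 \left(-3\right) = 4 \cdot 10 \left(-3\right) = 40 \left(-3\right) = -120$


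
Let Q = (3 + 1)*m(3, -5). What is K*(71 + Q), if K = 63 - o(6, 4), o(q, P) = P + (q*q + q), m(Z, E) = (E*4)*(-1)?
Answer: 2567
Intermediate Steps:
m(Z, E) = -4*E (m(Z, E) = (4*E)*(-1) = -4*E)
o(q, P) = P + q + q² (o(q, P) = P + (q² + q) = P + (q + q²) = P + q + q²)
K = 17 (K = 63 - (4 + 6 + 6²) = 63 - (4 + 6 + 36) = 63 - 1*46 = 63 - 46 = 17)
Q = 80 (Q = (3 + 1)*(-4*(-5)) = 4*20 = 80)
K*(71 + Q) = 17*(71 + 80) = 17*151 = 2567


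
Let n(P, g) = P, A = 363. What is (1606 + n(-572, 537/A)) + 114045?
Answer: 115079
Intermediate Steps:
(1606 + n(-572, 537/A)) + 114045 = (1606 - 572) + 114045 = 1034 + 114045 = 115079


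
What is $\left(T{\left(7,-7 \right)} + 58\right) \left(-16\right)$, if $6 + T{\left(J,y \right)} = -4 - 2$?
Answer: $-736$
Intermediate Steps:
$T{\left(J,y \right)} = -12$ ($T{\left(J,y \right)} = -6 - 6 = -12$)
$\left(T{\left(7,-7 \right)} + 58\right) \left(-16\right) = \left(-12 + 58\right) \left(-16\right) = 46 \left(-16\right) = -736$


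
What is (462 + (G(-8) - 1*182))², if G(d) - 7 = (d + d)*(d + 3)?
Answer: 134689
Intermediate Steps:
G(d) = 7 + 2*d*(3 + d) (G(d) = 7 + (d + d)*(d + 3) = 7 + (2*d)*(3 + d) = 7 + 2*d*(3 + d))
(462 + (G(-8) - 1*182))² = (462 + ((7 + 2*(-8)² + 6*(-8)) - 1*182))² = (462 + ((7 + 2*64 - 48) - 182))² = (462 + ((7 + 128 - 48) - 182))² = (462 + (87 - 182))² = (462 - 95)² = 367² = 134689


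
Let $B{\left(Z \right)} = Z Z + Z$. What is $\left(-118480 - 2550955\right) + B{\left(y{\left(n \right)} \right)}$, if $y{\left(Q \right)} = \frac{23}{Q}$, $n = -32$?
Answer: $- \frac{2733501647}{1024} \approx -2.6694 \cdot 10^{6}$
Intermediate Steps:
$B{\left(Z \right)} = Z + Z^{2}$ ($B{\left(Z \right)} = Z^{2} + Z = Z + Z^{2}$)
$\left(-118480 - 2550955\right) + B{\left(y{\left(n \right)} \right)} = \left(-118480 - 2550955\right) + \frac{23}{-32} \left(1 + \frac{23}{-32}\right) = -2669435 + 23 \left(- \frac{1}{32}\right) \left(1 + 23 \left(- \frac{1}{32}\right)\right) = -2669435 - \frac{23 \left(1 - \frac{23}{32}\right)}{32} = -2669435 - \frac{207}{1024} = - \frac{2733501647}{1024}$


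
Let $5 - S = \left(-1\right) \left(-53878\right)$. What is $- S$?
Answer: $53873$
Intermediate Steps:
$S = -53873$ ($S = 5 - \left(-1\right) \left(-53878\right) = 5 - 53878 = -53873$)
$- S = \left(-1\right) \left(-53873\right) = 53873$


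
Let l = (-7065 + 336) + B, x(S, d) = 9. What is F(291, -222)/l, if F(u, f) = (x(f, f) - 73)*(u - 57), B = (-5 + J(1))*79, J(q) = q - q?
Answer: 288/137 ≈ 2.1022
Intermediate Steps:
J(q) = 0
B = -395 (B = (-5 + 0)*79 = -5*79 = -395)
F(u, f) = 3648 - 64*u (F(u, f) = (9 - 73)*(u - 57) = -64*(-57 + u) = 3648 - 64*u)
l = -7124 (l = (-7065 + 336) - 395 = -6729 - 395 = -7124)
F(291, -222)/l = (3648 - 64*291)/(-7124) = (3648 - 18624)*(-1/7124) = -14976*(-1/7124) = 288/137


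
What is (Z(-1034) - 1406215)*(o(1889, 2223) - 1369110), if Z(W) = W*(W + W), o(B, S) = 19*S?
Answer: -971399742681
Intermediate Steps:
Z(W) = 2*W² (Z(W) = W*(2*W) = 2*W²)
(Z(-1034) - 1406215)*(o(1889, 2223) - 1369110) = (2*(-1034)² - 1406215)*(19*2223 - 1369110) = (2*1069156 - 1406215)*(42237 - 1369110) = (2138312 - 1406215)*(-1326873) = 732097*(-1326873) = -971399742681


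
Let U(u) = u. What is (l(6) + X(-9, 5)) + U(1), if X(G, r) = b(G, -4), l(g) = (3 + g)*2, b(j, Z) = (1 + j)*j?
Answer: 91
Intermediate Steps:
b(j, Z) = j*(1 + j)
l(g) = 6 + 2*g
X(G, r) = G*(1 + G)
(l(6) + X(-9, 5)) + U(1) = ((6 + 2*6) - 9*(1 - 9)) + 1 = ((6 + 12) - 9*(-8)) + 1 = (18 + 72) + 1 = 90 + 1 = 91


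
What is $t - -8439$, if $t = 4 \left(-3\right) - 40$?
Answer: $8387$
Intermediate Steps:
$t = -52$ ($t = -12 - 40 = -52$)
$t - -8439 = -52 - -8439 = -52 + 8439 = 8387$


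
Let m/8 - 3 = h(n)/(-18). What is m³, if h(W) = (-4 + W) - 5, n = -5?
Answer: 20123648/729 ≈ 27604.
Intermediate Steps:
h(W) = -9 + W
m = 272/9 (m = 24 + 8*((-9 - 5)/(-18)) = 24 + 8*(-14*(-1/18)) = 24 + 8*(7/9) = 24 + 56/9 = 272/9 ≈ 30.222)
m³ = (272/9)³ = 20123648/729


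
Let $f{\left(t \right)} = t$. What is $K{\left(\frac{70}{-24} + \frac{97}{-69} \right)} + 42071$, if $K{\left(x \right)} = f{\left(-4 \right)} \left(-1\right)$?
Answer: $42075$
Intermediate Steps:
$K{\left(x \right)} = 4$ ($K{\left(x \right)} = \left(-4\right) \left(-1\right) = 4$)
$K{\left(\frac{70}{-24} + \frac{97}{-69} \right)} + 42071 = 4 + 42071 = 42075$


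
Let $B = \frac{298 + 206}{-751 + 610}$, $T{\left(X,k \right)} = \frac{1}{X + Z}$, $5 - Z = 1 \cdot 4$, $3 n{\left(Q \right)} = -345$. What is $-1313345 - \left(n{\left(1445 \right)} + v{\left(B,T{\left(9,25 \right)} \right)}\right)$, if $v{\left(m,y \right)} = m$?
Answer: $- \frac{61721642}{47} \approx -1.3132 \cdot 10^{6}$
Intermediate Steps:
$n{\left(Q \right)} = -115$ ($n{\left(Q \right)} = \frac{1}{3} \left(-345\right) = -115$)
$Z = 1$ ($Z = 5 - 1 \cdot 4 = 5 - 4 = 1$)
$T{\left(X,k \right)} = \frac{1}{1 + X}$ ($T{\left(X,k \right)} = \frac{1}{X + 1} = \frac{1}{1 + X}$)
$B = - \frac{168}{47}$ ($B = \frac{504}{-141} = 504 \left(- \frac{1}{141}\right) = - \frac{168}{47} \approx -3.5745$)
$-1313345 - \left(n{\left(1445 \right)} + v{\left(B,T{\left(9,25 \right)} \right)}\right) = -1313345 - \left(-115 - \frac{168}{47}\right) = -1313345 - - \frac{5573}{47} = -1313345 + \frac{5573}{47} = - \frac{61721642}{47}$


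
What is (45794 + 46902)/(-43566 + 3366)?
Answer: -11587/5025 ≈ -2.3059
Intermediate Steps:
(45794 + 46902)/(-43566 + 3366) = 92696/(-40200) = 92696*(-1/40200) = -11587/5025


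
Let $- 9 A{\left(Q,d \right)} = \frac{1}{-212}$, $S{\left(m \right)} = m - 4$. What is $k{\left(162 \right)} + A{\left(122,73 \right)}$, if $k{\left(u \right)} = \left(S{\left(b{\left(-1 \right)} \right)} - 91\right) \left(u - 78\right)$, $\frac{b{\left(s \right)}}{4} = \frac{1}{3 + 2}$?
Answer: $- \frac{75488107}{9540} \approx -7912.8$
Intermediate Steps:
$b{\left(s \right)} = \frac{4}{5}$ ($b{\left(s \right)} = \frac{4}{3 + 2} = \frac{4}{5}$)
$S{\left(m \right)} = -4 + m$
$A{\left(Q,d \right)} = \frac{1}{1908}$ ($A{\left(Q,d \right)} = - \frac{1}{9 \left(-212\right)} = \left(- \frac{1}{9}\right) \left(- \frac{1}{212}\right) = \frac{1}{1908}$)
$k{\left(u \right)} = \frac{36738}{5} - \frac{471 u}{5}$ ($k{\left(u \right)} = \left(\left(-4 + \frac{4}{5}\right) - 91\right) \left(u - 78\right) = \left(- \frac{16}{5} - 91\right) \left(-78 + u\right) = - \frac{471 \left(-78 + u\right)}{5} = \frac{36738}{5} - \frac{471 u}{5}$)
$k{\left(162 \right)} + A{\left(122,73 \right)} = \left(\frac{36738}{5} - \frac{76302}{5}\right) + \frac{1}{1908} = - \frac{39564}{5} + \frac{1}{1908} = - \frac{75488107}{9540}$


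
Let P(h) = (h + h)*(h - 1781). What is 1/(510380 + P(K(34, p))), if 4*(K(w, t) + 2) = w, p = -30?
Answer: 2/974623 ≈ 2.0521e-6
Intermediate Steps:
K(w, t) = -2 + w/4
P(h) = 2*h*(-1781 + h) (P(h) = (2*h)*(-1781 + h) = 2*h*(-1781 + h))
1/(510380 + P(K(34, p))) = 1/(510380 + 2*(-2 + (¼)*34)*(-1781 + (-2 + (¼)*34))) = 1/(510380 + 2*(-2 + 17/2)*(-1781 + (-2 + 17/2))) = 1/(510380 + 2*(13/2)*(-1781 + 13/2)) = 1/(510380 + 2*(13/2)*(-3549/2)) = 1/(510380 - 46137/2) = 1/(974623/2) = 2/974623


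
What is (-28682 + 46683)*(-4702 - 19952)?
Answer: -443796654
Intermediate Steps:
(-28682 + 46683)*(-4702 - 19952) = 18001*(-24654) = -443796654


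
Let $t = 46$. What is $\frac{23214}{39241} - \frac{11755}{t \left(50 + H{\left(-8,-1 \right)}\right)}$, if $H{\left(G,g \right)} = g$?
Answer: $- \frac{408953599}{88449214} \approx -4.6236$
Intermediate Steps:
$\frac{23214}{39241} - \frac{11755}{t \left(50 + H{\left(-8,-1 \right)}\right)} = \frac{23214}{39241} - \frac{11755}{46 \left(50 - 1\right)} = 23214 \cdot \frac{1}{39241} - \frac{11755}{46 \cdot 49} = \frac{23214}{39241} - \frac{11755}{2254} = - \frac{408953599}{88449214}$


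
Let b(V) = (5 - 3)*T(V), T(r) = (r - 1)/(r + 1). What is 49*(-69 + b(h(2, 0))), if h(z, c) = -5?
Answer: -3234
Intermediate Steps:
T(r) = (-1 + r)/(1 + r)
b(V) = 2*(-1 + V)/(1 + V) (b(V) = (5 - 3)*((-1 + V)/(1 + V)) = 2*((-1 + V)/(1 + V)) = 2*(-1 + V)/(1 + V))
49*(-69 + b(h(2, 0))) = 49*(-69 + 2*(-1 - 5)/(1 - 5)) = 49*(-69 + 2*(-6)/(-4)) = 49*(-69 + 2*(-1/4)*(-6)) = 49*(-69 + 3) = 49*(-66) = -3234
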